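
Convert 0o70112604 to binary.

0b111000001001010110000100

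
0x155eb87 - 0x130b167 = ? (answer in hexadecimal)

Subtract column by column in base 16:
  7-7 → 0
  8-6 → 2
  b-1 → a
  e-b → 3
  5-0 → 5
  5-3 → 2
  1-1 → 0

0x253a20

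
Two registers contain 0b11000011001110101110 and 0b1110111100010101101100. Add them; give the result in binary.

Add column by column in base 2, right to left:
  0+0 = 0
  1+0 = 1
  1+1 = 0 carry 1
  1+1+1 = 1 carry 1
  0+0+1 = 1
  1+1 = 0 carry 1
  0+1+1 = 0 carry 1
  1+0+1 = 0 carry 1
  1+1+1 = 1 carry 1
  1+0+1 = 0 carry 1
  0+1+1 = 0 carry 1
  0+0+1 = 1
  1+0 = 1
  1+0 = 1
  0+1 = 1
  0+1 = 1
  0+1 = 1
  0+1 = 1
  1+0 = 1
  1+1 = 0 carry 1
  0+1+1 = 0 carry 1
  0+1+1 = 0 carry 1
  final carry 1

0b10001111111100100011010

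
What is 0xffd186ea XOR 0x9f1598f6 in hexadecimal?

XOR each hex digit independently (no carries):
  f^9=6, f^f=0, d^1=c, 1^5=4, 8^9=1, 6^8=e, e^f=1, a^6=c

0x60c41e1c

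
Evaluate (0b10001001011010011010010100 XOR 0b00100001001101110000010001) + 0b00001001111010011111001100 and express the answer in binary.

0b10110010010010001001010001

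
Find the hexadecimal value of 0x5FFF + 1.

0x6000

The trailing 3 digits are F (max in base 16), so adding 1 cascades: they roll to 0 and the next digit up increments.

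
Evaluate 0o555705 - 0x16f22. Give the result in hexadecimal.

0o555705 = 0x2dbc5 in hexadecimal.
Subtract column by column in base 16:
  5-2 → 3
  c-2 → a
  b-f → c (borrow)
  d-6-1 → 6
  2-1 → 1

0x16ca3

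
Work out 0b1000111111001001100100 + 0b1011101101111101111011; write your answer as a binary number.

0b10100101101000111011111

Add column by column in base 2, right to left:
  0+1 = 1
  0+1 = 1
  1+0 = 1
  0+1 = 1
  0+1 = 1
  1+1 = 0 carry 1
  1+1+1 = 1 carry 1
  0+0+1 = 1
  0+1 = 1
  1+1 = 0 carry 1
  0+1+1 = 0 carry 1
  0+1+1 = 0 carry 1
  1+1+1 = 1 carry 1
  1+0+1 = 0 carry 1
  1+1+1 = 1 carry 1
  1+1+1 = 1 carry 1
  1+0+1 = 0 carry 1
  1+1+1 = 1 carry 1
  0+1+1 = 0 carry 1
  0+1+1 = 0 carry 1
  0+0+1 = 1
  1+1 = 0 carry 1
  final carry 1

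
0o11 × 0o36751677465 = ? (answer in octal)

Multiply each base-8 digit by 9, carrying:
  5×9 = 45 → write 5 carry 5
  6×9+5 = 59 → write 3 carry 7
  4×9+7 = 43 → write 3 carry 5
  7×9+5 = 68 → write 4 carry 8
  7×9+8 = 71 → write 7 carry 8
  6×9+8 = 62 → write 6 carry 7
  1×9+7 = 16 → write 0 carry 2
  5×9+2 = 47 → write 7 carry 5
  7×9+5 = 68 → write 4 carry 8
  6×9+8 = 62 → write 6 carry 7
  3×9+7 = 34 → write 2 carry 4
  remaining carry: 4

0o426470674335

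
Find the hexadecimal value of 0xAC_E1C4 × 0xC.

0x81A9530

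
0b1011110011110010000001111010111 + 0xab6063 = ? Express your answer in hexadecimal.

0x5f24643a

0b1011110011110010000001111010111 = 0x5e7903d7 in hexadecimal.
Add column by column in base 16, right to left:
  7+3 = a
  d+6 = 3 carry 1
  3+0+1 = 4
  0+6 = 6
  9+b = 4 carry 1
  7+a+1 = 2 carry 1
  e+0+1 = f
  5+0 = 5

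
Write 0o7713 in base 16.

Each octal digit is 3 bits: 7=111 7=111 1=001 3=011.
Group the bits into nibbles: 1111 1100 1011 → fcb.

0xfcb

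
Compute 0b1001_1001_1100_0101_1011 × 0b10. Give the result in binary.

Multiply each base-2 digit by 2, carrying:
  1×2 = 2 → write 0 carry 1
  1×2+1 = 3 → write 1 carry 1
  0×2+1 = 1 → write 1
  1×2 = 2 → write 0 carry 1
  1×2+1 = 3 → write 1 carry 1
  0×2+1 = 1 → write 1
  1×2 = 2 → write 0 carry 1
  0×2+1 = 1 → write 1
  0×2 = 0 → write 0
  0×2 = 0 → write 0
  1×2 = 2 → write 0 carry 1
  1×2+1 = 3 → write 1 carry 1
  1×2+1 = 3 → write 1 carry 1
  0×2+1 = 1 → write 1
  0×2 = 0 → write 0
  1×2 = 2 → write 0 carry 1
  1×2+1 = 3 → write 1 carry 1
  0×2+1 = 1 → write 1
  0×2 = 0 → write 0
  1×2 = 2 → write 0 carry 1
  remaining carry: 1

0b100110011100010110110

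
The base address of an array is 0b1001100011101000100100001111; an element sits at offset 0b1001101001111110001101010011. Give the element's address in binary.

0b10011001101100110110001100010

Add column by column in base 2, right to left:
  1+1 = 0 carry 1
  1+1+1 = 1 carry 1
  1+0+1 = 0 carry 1
  1+0+1 = 0 carry 1
  0+1+1 = 0 carry 1
  0+0+1 = 1
  0+1 = 1
  0+0 = 0
  1+1 = 0 carry 1
  0+1+1 = 0 carry 1
  0+0+1 = 1
  1+0 = 1
  0+0 = 0
  0+1 = 1
  0+1 = 1
  1+1 = 0 carry 1
  0+1+1 = 0 carry 1
  1+1+1 = 1 carry 1
  1+1+1 = 1 carry 1
  1+0+1 = 0 carry 1
  0+0+1 = 1
  0+1 = 1
  0+0 = 0
  1+1 = 0 carry 1
  1+1+1 = 1 carry 1
  0+0+1 = 1
  0+0 = 0
  1+1 = 0 carry 1
  final carry 1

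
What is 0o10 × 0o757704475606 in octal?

0o7577044756060

Multiply each base-8 digit by 8, carrying:
  6×8 = 48 → write 0 carry 6
  0×8+6 = 6 → write 6
  6×8 = 48 → write 0 carry 6
  5×8+6 = 46 → write 6 carry 5
  7×8+5 = 61 → write 5 carry 7
  4×8+7 = 39 → write 7 carry 4
  4×8+4 = 36 → write 4 carry 4
  0×8+4 = 4 → write 4
  7×8 = 56 → write 0 carry 7
  7×8+7 = 63 → write 7 carry 7
  5×8+7 = 47 → write 7 carry 5
  7×8+5 = 61 → write 5 carry 7
  remaining carry: 7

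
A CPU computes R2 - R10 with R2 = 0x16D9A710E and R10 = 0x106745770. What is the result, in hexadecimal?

Subtract column by column in base 16:
  E-0 → E
  0-7 → 9 (borrow)
  1-7-1 → 9 (borrow)
  7-5-1 → 1
  A-4 → 6
  9-7 → 2
  D-6 → 7
  6-0 → 6
  1-1 → 0

0x6726199E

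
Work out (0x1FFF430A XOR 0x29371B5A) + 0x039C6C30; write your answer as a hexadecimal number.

0x3A64C480

First 0x1FFF430A XOR 0x29371B5A = 0x36C85850.
Add column by column in base 16, right to left:
  0+0 = 0
  5+3 = 8
  8+C = 4 carry 1
  5+6+1 = C
  8+C = 4 carry 1
  C+9+1 = 6 carry 1
  6+3+1 = A
  3+0 = 3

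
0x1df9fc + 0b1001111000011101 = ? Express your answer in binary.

0b111101001100000011001

0x1df9fc = 0b111011111100111111100 in binary.
Add column by column in base 2, right to left:
  0+1 = 1
  0+0 = 0
  1+1 = 0 carry 1
  1+1+1 = 1 carry 1
  1+1+1 = 1 carry 1
  1+0+1 = 0 carry 1
  1+0+1 = 0 carry 1
  1+0+1 = 0 carry 1
  1+0+1 = 0 carry 1
  0+1+1 = 0 carry 1
  0+1+1 = 0 carry 1
  1+1+1 = 1 carry 1
  1+1+1 = 1 carry 1
  1+0+1 = 0 carry 1
  1+0+1 = 0 carry 1
  1+1+1 = 1 carry 1
  1+0+1 = 0 carry 1
  0+0+1 = 1
  1+0 = 1
  1+0 = 1
  1+0 = 1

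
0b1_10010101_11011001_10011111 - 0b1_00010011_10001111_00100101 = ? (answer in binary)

0b100000100100101001111010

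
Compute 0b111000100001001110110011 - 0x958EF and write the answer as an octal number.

0o66135304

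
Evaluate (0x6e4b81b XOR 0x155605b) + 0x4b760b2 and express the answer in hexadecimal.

0xc6938f2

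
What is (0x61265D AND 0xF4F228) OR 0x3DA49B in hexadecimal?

0x61265D AND 0xF4F228 = 0x602208.
Then OR with 0x3DA49B.

0x7DA69B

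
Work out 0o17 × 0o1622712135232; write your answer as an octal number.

0o32633330567406

Multiply each base-8 digit by 15, carrying:
  2×15 = 30 → write 6 carry 3
  3×15+3 = 48 → write 0 carry 6
  2×15+6 = 36 → write 4 carry 4
  5×15+4 = 79 → write 7 carry 9
  3×15+9 = 54 → write 6 carry 6
  1×15+6 = 21 → write 5 carry 2
  2×15+2 = 32 → write 0 carry 4
  1×15+4 = 19 → write 3 carry 2
  7×15+2 = 107 → write 3 carry 13
  2×15+13 = 43 → write 3 carry 5
  2×15+5 = 35 → write 3 carry 4
  6×15+4 = 94 → write 6 carry 11
  1×15+11 = 26 → write 2 carry 3
  remaining carry: 3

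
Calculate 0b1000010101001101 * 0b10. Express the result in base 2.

Multiply each base-2 digit by 2, carrying:
  1×2 = 2 → write 0 carry 1
  0×2+1 = 1 → write 1
  1×2 = 2 → write 0 carry 1
  1×2+1 = 3 → write 1 carry 1
  0×2+1 = 1 → write 1
  0×2 = 0 → write 0
  1×2 = 2 → write 0 carry 1
  0×2+1 = 1 → write 1
  1×2 = 2 → write 0 carry 1
  0×2+1 = 1 → write 1
  1×2 = 2 → write 0 carry 1
  0×2+1 = 1 → write 1
  0×2 = 0 → write 0
  0×2 = 0 → write 0
  0×2 = 0 → write 0
  1×2 = 2 → write 0 carry 1
  remaining carry: 1

0b10000101010011010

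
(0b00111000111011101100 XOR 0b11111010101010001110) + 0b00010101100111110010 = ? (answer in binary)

0b11010111111001010100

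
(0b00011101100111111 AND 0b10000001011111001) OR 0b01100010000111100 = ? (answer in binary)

0b1100011000111101

0b00011101100111111 AND 0b10000001011111001 = 0b00000001000111001.
Then OR with 0b01100010000111100.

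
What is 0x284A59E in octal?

0o241122636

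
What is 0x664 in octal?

Expand each hex digit to 4 bits: 6=0110 6=0110 4=0100.
Group the bits in threes: 011 001 100 100 → 3144.

0o3144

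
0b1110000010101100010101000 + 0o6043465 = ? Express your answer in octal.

0o166317735

0b1110000010101100010101000 = 0o160254250 in octal.
Add column by column in base 8, right to left:
  0+5 = 5
  5+6 = 3 carry 1
  2+4+1 = 7
  4+3 = 7
  5+4 = 1 carry 1
  2+0+1 = 3
  0+6 = 6
  6+0 = 6
  1+0 = 1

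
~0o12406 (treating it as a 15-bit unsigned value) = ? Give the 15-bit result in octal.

0o65371

Each oct digit d becomes 7−d:
  1→6, 2→5, 4→3, 0→7, 6→1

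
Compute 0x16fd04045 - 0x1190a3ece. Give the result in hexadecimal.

0x56c60177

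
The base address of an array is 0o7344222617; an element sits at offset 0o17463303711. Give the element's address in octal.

Add column by column in base 8, right to left:
  7+1 = 0 carry 1
  1+1+1 = 3
  6+7 = 5 carry 1
  2+3+1 = 6
  2+0 = 2
  2+3 = 5
  4+3 = 7
  4+6 = 2 carry 1
  3+4+1 = 0 carry 1
  7+7+1 = 7 carry 1
  0+1+1 = 2

0o27027526530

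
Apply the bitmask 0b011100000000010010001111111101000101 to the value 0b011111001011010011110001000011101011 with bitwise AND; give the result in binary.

AND bit by bit (1 only where both bits are 1):
  011111001011010011110001000011101011
& 011100000000010010001111111101000101
= 011100000000010010000001000001000001

0b011100000000010010000001000001000001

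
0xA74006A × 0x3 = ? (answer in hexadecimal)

0x1F5C013E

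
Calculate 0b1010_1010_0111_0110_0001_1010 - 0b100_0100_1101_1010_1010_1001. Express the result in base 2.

Subtract column by column in base 2:
  0-1 → 1 (borrow)
  1-0-1 → 0
  0-0 → 0
  1-1 → 0
  1-0 → 1
  0-1 → 1 (borrow)
  0-0-1 → 1 (borrow)
  0-1-1 → 0 (borrow)
  0-0-1 → 1 (borrow)
  1-1-1 → 1 (borrow)
  1-0-1 → 0
  0-1 → 1 (borrow)
  1-1-1 → 1 (borrow)
  1-0-1 → 0
  1-1 → 0
  0-1 → 1 (borrow)
  0-0-1 → 1 (borrow)
  1-0-1 → 0
  0-1 → 1 (borrow)
  1-0-1 → 0
  0-0 → 0
  1-0 → 1
  0-1 → 1 (borrow)
  1-0-1 → 0

0b11001011001101101110001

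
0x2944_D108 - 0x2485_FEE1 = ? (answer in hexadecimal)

0x4BED227

Subtract column by column in base 16:
  8-1 → 7
  0-E → 2 (borrow)
  1-E-1 → 2 (borrow)
  D-F-1 → D (borrow)
  4-5-1 → E (borrow)
  4-8-1 → B (borrow)
  9-4-1 → 4
  2-2 → 0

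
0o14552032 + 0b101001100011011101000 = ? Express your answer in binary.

0b10001111001101100000010

0o14552032 = 0b1100101101010000011010 in binary.
Add column by column in base 2, right to left:
  0+0 = 0
  1+0 = 1
  0+0 = 0
  1+1 = 0 carry 1
  1+0+1 = 0 carry 1
  0+1+1 = 0 carry 1
  0+1+1 = 0 carry 1
  0+1+1 = 0 carry 1
  0+0+1 = 1
  0+1 = 1
  1+1 = 0 carry 1
  0+0+1 = 1
  1+0 = 1
  0+0 = 0
  1+1 = 0 carry 1
  1+1+1 = 1 carry 1
  0+0+1 = 1
  1+0 = 1
  0+1 = 1
  0+0 = 0
  1+1 = 0 carry 1
  1+0+1 = 0 carry 1
  final carry 1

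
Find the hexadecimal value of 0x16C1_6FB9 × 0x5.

Multiply each base-16 digit by 5, carrying:
  9×5 = 45 → write D carry 2
  B×5+2 = 57 → write 9 carry 3
  F×5+3 = 78 → write E carry 4
  6×5+4 = 34 → write 2 carry 2
  1×5+2 = 7 → write 7
  C×5 = 60 → write C carry 3
  6×5+3 = 33 → write 1 carry 2
  1×5+2 = 7 → write 7

0x71C72E9D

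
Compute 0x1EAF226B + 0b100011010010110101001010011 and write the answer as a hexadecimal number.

0x23188CBE

0b100011010010110101001010011 = 0x4696A53 in hexadecimal.
Add column by column in base 16, right to left:
  B+3 = E
  6+5 = B
  2+A = C
  2+6 = 8
  F+9 = 8 carry 1
  A+6+1 = 1 carry 1
  E+4+1 = 3 carry 1
  1+0+1 = 2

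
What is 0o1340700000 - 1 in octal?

The trailing 5 digits are 0, so subtracting 1 borrows through: they become 7 and the next digit up decrements.

0o1340677777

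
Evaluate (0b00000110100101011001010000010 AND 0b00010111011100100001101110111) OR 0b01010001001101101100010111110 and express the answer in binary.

0b00000110100101011001010000010 AND 0b00010111011100100001101110111 = 0b00000110000100000001000000010.
Then OR with 0b01010001001101101100010111110.

0b1010111001101101101010111110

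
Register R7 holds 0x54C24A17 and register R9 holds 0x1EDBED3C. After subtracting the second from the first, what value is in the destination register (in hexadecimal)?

0x35E65CDB

Subtract column by column in base 16:
  7-C → B (borrow)
  1-3-1 → D (borrow)
  A-D-1 → C (borrow)
  4-E-1 → 5 (borrow)
  2-B-1 → 6 (borrow)
  C-D-1 → E (borrow)
  4-E-1 → 5 (borrow)
  5-1-1 → 3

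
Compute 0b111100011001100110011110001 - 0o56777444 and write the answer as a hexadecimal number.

0b111100011001100110011110001 = 0x78CCCF1 in hexadecimal.
0o56777444 = 0xBBFF24 in hexadecimal.
Subtract column by column in base 16:
  1-4 → D (borrow)
  F-2-1 → C
  C-F → D (borrow)
  C-F-1 → C (borrow)
  C-B-1 → 0
  8-B → D (borrow)
  7-0-1 → 6

0x6D0CDCD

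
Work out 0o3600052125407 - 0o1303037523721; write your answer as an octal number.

0o2275012401466

Subtract column by column in base 8:
  7-1 → 6
  0-2 → 6 (borrow)
  4-7-1 → 4 (borrow)
  5-3-1 → 1
  2-2 → 0
  1-5 → 4 (borrow)
  2-7-1 → 2 (borrow)
  5-3-1 → 1
  0-0 → 0
  0-3 → 5 (borrow)
  0-0-1 → 7 (borrow)
  6-3-1 → 2
  3-1 → 2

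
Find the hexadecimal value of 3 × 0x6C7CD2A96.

Multiply each base-16 digit by 3, carrying:
  6×3 = 18 → write 2 carry 1
  9×3+1 = 28 → write C carry 1
  A×3+1 = 31 → write F carry 1
  2×3+1 = 7 → write 7
  D×3 = 39 → write 7 carry 2
  C×3+2 = 38 → write 6 carry 2
  7×3+2 = 23 → write 7 carry 1
  C×3+1 = 37 → write 5 carry 2
  6×3+2 = 20 → write 4 carry 1
  remaining carry: 1

0x1457677FC2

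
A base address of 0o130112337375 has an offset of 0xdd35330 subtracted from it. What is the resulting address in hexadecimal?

0o130112337375 = 0x2c129befd in hexadecimal.
Subtract column by column in base 16:
  d-0 → d
  f-3 → c
  e-3 → b
  b-5 → 6
  9-3 → 6
  2-d → 5 (borrow)
  1-d-1 → 3 (borrow)
  c-0-1 → b
  2-0 → 2

0x2b3566bcd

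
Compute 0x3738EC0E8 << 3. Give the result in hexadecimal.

0x1B9C760740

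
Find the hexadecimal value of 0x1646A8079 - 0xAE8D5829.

0xB5DD2850

Subtract column by column in base 16:
  9-9 → 0
  7-2 → 5
  0-8 → 8 (borrow)
  8-5-1 → 2
  A-D → D (borrow)
  6-8-1 → D (borrow)
  4-E-1 → 5 (borrow)
  6-A-1 → B (borrow)
  1-0-1 → 0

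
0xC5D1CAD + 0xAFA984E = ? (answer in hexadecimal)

0x1757B4FB

Add column by column in base 16, right to left:
  D+E = B carry 1
  A+4+1 = F
  C+8 = 4 carry 1
  1+9+1 = B
  D+A = 7 carry 1
  5+F+1 = 5 carry 1
  C+A+1 = 7 carry 1
  final carry 1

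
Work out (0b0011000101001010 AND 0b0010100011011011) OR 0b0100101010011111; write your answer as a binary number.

0b0011000101001010 AND 0b0010100011011011 = 0b0010000001001010.
Then OR with 0b0100101010011111.

0b110101011011111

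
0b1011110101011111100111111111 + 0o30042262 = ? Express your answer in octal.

0b1011110101011111100111111111 = 0o1365374777 in octal.
Add column by column in base 8, right to left:
  7+2 = 1 carry 1
  7+6+1 = 6 carry 1
  7+2+1 = 2 carry 1
  4+2+1 = 7
  7+4 = 3 carry 1
  3+0+1 = 4
  5+0 = 5
  6+3 = 1 carry 1
  3+0+1 = 4
  1+0 = 1

0o1415437261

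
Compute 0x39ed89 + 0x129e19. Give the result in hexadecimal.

0x4c8ba2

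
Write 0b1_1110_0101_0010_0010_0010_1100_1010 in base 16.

0x1e5222ca

Group the bits into nibbles: 0001 1110 0101 0010 0010 0010 1100 1010 → 1e5222ca.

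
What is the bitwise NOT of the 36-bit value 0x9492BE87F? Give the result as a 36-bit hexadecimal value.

Each hex digit d becomes F−d:
  9→6, 4→B, 9→6, 2→D, B→4, E→1, 8→7, 7→8, F→0

0x6B6D41780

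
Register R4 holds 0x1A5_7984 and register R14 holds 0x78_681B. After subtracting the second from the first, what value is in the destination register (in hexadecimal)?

Subtract column by column in base 16:
  4-B → 9 (borrow)
  8-1-1 → 6
  9-8 → 1
  7-6 → 1
  5-8 → D (borrow)
  A-7-1 → 2
  1-0 → 1

0x12D1169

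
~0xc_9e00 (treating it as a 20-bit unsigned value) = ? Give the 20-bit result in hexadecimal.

Each hex digit d becomes f−d:
  c→3, 9→6, e→1, 0→f, 0→f

0x361ff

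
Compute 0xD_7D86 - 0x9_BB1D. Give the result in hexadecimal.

0x3C269

Subtract column by column in base 16:
  6-D → 9 (borrow)
  8-1-1 → 6
  D-B → 2
  7-B → C (borrow)
  D-9-1 → 3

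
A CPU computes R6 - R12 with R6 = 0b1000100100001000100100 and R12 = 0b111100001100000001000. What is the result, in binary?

Subtract column by column in base 2:
  0-0 → 0
  0-0 → 0
  1-0 → 1
  0-1 → 1 (borrow)
  0-0-1 → 1 (borrow)
  1-0-1 → 0
  0-0 → 0
  0-0 → 0
  0-0 → 0
  1-0 → 1
  0-0 → 0
  0-1 → 1 (borrow)
  0-1-1 → 0 (borrow)
  0-0-1 → 1 (borrow)
  1-0-1 → 0
  0-0 → 0
  0-0 → 0
  1-1 → 0
  0-1 → 1 (borrow)
  0-1-1 → 0 (borrow)
  0-1-1 → 0 (borrow)
  1-0-1 → 0

0b1000010101000011100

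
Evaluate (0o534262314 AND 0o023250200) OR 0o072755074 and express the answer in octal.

0o534262314 AND 0o023250200 = 0o020240200.
Then OR with 0o072755074.

0o72755274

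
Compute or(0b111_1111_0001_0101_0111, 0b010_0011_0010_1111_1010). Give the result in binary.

0b1111111001111111111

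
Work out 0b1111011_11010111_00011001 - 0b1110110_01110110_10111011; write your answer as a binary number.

0b1010110000001011110

Subtract column by column in base 2:
  1-1 → 0
  0-1 → 1 (borrow)
  0-0-1 → 1 (borrow)
  1-1-1 → 1 (borrow)
  1-1-1 → 1 (borrow)
  0-1-1 → 0 (borrow)
  0-0-1 → 1 (borrow)
  0-1-1 → 0 (borrow)
  1-0-1 → 0
  1-1 → 0
  1-1 → 0
  0-0 → 0
  1-1 → 0
  0-1 → 1 (borrow)
  1-1-1 → 1 (borrow)
  1-0-1 → 0
  1-0 → 1
  1-1 → 0
  0-1 → 1 (borrow)
  1-0-1 → 0
  1-1 → 0
  1-1 → 0
  1-1 → 0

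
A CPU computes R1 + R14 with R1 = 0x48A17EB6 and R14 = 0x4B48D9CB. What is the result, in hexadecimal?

0x93EA5881

Add column by column in base 16, right to left:
  6+B = 1 carry 1
  B+C+1 = 8 carry 1
  E+9+1 = 8 carry 1
  7+D+1 = 5 carry 1
  1+8+1 = A
  A+4 = E
  8+B = 3 carry 1
  4+4+1 = 9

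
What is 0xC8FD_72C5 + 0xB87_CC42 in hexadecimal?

0xD4853F07

Add column by column in base 16, right to left:
  5+2 = 7
  C+4 = 0 carry 1
  2+C+1 = F
  7+C = 3 carry 1
  D+7+1 = 5 carry 1
  F+8+1 = 8 carry 1
  8+B+1 = 4 carry 1
  C+0+1 = D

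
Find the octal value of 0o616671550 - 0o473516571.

0o123152757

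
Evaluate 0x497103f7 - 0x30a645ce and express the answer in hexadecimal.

Subtract column by column in base 16:
  7-e → 9 (borrow)
  f-c-1 → 2
  3-5 → e (borrow)
  0-4-1 → b (borrow)
  1-6-1 → a (borrow)
  7-a-1 → c (borrow)
  9-0-1 → 8
  4-3 → 1

0x18cabe29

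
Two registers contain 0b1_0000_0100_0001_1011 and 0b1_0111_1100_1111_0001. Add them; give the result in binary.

0b101000000100001100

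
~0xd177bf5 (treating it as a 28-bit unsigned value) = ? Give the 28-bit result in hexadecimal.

0x2e8840a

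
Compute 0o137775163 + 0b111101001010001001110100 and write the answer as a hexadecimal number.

0o137775163 = 0x17FFA73 in hexadecimal.
0b111101001010001001110100 = 0xF4A274 in hexadecimal.
Add column by column in base 16, right to left:
  3+4 = 7
  7+7 = E
  A+2 = C
  F+A = 9 carry 1
  F+4+1 = 4 carry 1
  7+F+1 = 7 carry 1
  1+0+1 = 2

0x2749CE7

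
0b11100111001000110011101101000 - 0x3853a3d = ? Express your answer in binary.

0x3853a3d = 0b11100001010011101000111101 in binary.
Subtract column by column in base 2:
  0-1 → 1 (borrow)
  0-0-1 → 1 (borrow)
  0-1-1 → 0 (borrow)
  1-1-1 → 1 (borrow)
  0-1-1 → 0 (borrow)
  1-1-1 → 1 (borrow)
  1-0-1 → 0
  0-0 → 0
  1-0 → 1
  1-1 → 0
  1-0 → 1
  0-1 → 1 (borrow)
  0-1-1 → 0 (borrow)
  1-1-1 → 1 (borrow)
  1-0-1 → 0
  0-0 → 0
  0-1 → 1 (borrow)
  0-0-1 → 1 (borrow)
  1-1-1 → 1 (borrow)
  0-0-1 → 1 (borrow)
  0-0-1 → 1 (borrow)
  1-0-1 → 0
  1-0 → 1
  1-1 → 0
  0-1 → 1 (borrow)
  0-1-1 → 0 (borrow)
  1-0-1 → 0
  1-0 → 1
  1-0 → 1

0b11001010111110010110100101011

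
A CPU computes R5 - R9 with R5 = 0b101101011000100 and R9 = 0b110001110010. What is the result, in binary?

Subtract column by column in base 2:
  0-0 → 0
  0-1 → 1 (borrow)
  1-0-1 → 0
  0-0 → 0
  0-1 → 1 (borrow)
  0-1-1 → 0 (borrow)
  1-1-1 → 1 (borrow)
  1-0-1 → 0
  0-0 → 0
  1-0 → 1
  0-1 → 1 (borrow)
  1-1-1 → 1 (borrow)
  1-0-1 → 0
  0-0 → 0
  1-0 → 1

0b100111001010010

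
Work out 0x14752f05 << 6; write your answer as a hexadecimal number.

6 bits is not a whole number of base-16 digits; in binary: 10100011101010010111100000101 << 6 = 10100011101010010111100000101000000.

0x51d4bc140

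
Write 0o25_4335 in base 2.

Each octal digit is 3 bits: 2=010 5=101 4=100 3=011 3=011 5=101.

0b10101100011011101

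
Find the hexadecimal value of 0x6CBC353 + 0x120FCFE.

Add column by column in base 16, right to left:
  3+E = 1 carry 1
  5+F+1 = 5 carry 1
  3+C+1 = 0 carry 1
  C+F+1 = C carry 1
  B+0+1 = C
  C+2 = E
  6+1 = 7

0x7ECC051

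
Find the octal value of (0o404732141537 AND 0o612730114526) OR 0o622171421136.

0o622771521536

0o404732141537 AND 0o612730114526 = 0o400730100526.
Then OR with 0o622171421136.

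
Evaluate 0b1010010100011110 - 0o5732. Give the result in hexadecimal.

0x9944

0b1010010100011110 = 0xA51E in hexadecimal.
0o5732 = 0xBDA in hexadecimal.
Subtract column by column in base 16:
  E-A → 4
  1-D → 4 (borrow)
  5-B-1 → 9 (borrow)
  A-0-1 → 9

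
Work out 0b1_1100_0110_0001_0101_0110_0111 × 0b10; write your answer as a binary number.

0b11100011000010101011001110

Multiply each base-2 digit by 2, carrying:
  1×2 = 2 → write 0 carry 1
  1×2+1 = 3 → write 1 carry 1
  1×2+1 = 3 → write 1 carry 1
  0×2+1 = 1 → write 1
  0×2 = 0 → write 0
  1×2 = 2 → write 0 carry 1
  1×2+1 = 3 → write 1 carry 1
  0×2+1 = 1 → write 1
  1×2 = 2 → write 0 carry 1
  0×2+1 = 1 → write 1
  1×2 = 2 → write 0 carry 1
  0×2+1 = 1 → write 1
  1×2 = 2 → write 0 carry 1
  0×2+1 = 1 → write 1
  0×2 = 0 → write 0
  0×2 = 0 → write 0
  0×2 = 0 → write 0
  1×2 = 2 → write 0 carry 1
  1×2+1 = 3 → write 1 carry 1
  0×2+1 = 1 → write 1
  0×2 = 0 → write 0
  0×2 = 0 → write 0
  1×2 = 2 → write 0 carry 1
  1×2+1 = 3 → write 1 carry 1
  1×2+1 = 3 → write 1 carry 1
  remaining carry: 1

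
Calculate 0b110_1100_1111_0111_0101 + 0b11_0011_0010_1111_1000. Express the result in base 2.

0b10100000001001101101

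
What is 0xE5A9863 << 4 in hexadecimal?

Shifting left by 4 bits = 1 hex digit: append 1 zero.

0xE5A98630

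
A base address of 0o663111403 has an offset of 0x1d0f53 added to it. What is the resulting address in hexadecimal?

0x6e9a256

0o663111403 = 0x6cc9303 in hexadecimal.
Add column by column in base 16, right to left:
  3+3 = 6
  0+5 = 5
  3+f = 2 carry 1
  9+0+1 = a
  c+d = 9 carry 1
  c+1+1 = e
  6+0 = 6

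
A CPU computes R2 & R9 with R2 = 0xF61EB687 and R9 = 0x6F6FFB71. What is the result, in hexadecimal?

0x660EB201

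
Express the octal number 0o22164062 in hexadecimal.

0x48E832

Each octal digit is 3 bits: 2=010 2=010 1=001 6=110 4=100 0=000 6=110 2=010.
Group the bits into nibbles: 0100 1000 1110 1000 0011 0010 → 48E832.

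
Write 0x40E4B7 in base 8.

0o20162267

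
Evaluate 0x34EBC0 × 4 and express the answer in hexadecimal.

Multiply each base-16 digit by 4, carrying:
  0×4 = 0 → write 0
  C×4 = 48 → write 0 carry 3
  B×4+3 = 47 → write F carry 2
  E×4+2 = 58 → write A carry 3
  4×4+3 = 19 → write 3 carry 1
  3×4+1 = 13 → write D

0xD3AF00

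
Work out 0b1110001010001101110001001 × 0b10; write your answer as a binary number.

Multiply each base-2 digit by 2, carrying:
  1×2 = 2 → write 0 carry 1
  0×2+1 = 1 → write 1
  0×2 = 0 → write 0
  1×2 = 2 → write 0 carry 1
  0×2+1 = 1 → write 1
  0×2 = 0 → write 0
  0×2 = 0 → write 0
  1×2 = 2 → write 0 carry 1
  1×2+1 = 3 → write 1 carry 1
  1×2+1 = 3 → write 1 carry 1
  0×2+1 = 1 → write 1
  1×2 = 2 → write 0 carry 1
  1×2+1 = 3 → write 1 carry 1
  0×2+1 = 1 → write 1
  0×2 = 0 → write 0
  0×2 = 0 → write 0
  1×2 = 2 → write 0 carry 1
  0×2+1 = 1 → write 1
  1×2 = 2 → write 0 carry 1
  0×2+1 = 1 → write 1
  0×2 = 0 → write 0
  0×2 = 0 → write 0
  1×2 = 2 → write 0 carry 1
  1×2+1 = 3 → write 1 carry 1
  1×2+1 = 3 → write 1 carry 1
  remaining carry: 1

0b11100010100011011100010010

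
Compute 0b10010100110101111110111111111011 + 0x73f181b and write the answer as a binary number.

0x73f181b = 0b111001111110001100000011011 in binary.
Add column by column in base 2, right to left:
  1+1 = 0 carry 1
  1+1+1 = 1 carry 1
  0+0+1 = 1
  1+1 = 0 carry 1
  1+1+1 = 1 carry 1
  1+0+1 = 0 carry 1
  1+0+1 = 0 carry 1
  1+0+1 = 0 carry 1
  1+0+1 = 0 carry 1
  1+0+1 = 0 carry 1
  1+0+1 = 0 carry 1
  1+1+1 = 1 carry 1
  0+1+1 = 0 carry 1
  1+0+1 = 0 carry 1
  1+0+1 = 0 carry 1
  1+0+1 = 0 carry 1
  1+1+1 = 1 carry 1
  1+1+1 = 1 carry 1
  1+1+1 = 1 carry 1
  0+1+1 = 0 carry 1
  1+1+1 = 1 carry 1
  0+1+1 = 0 carry 1
  1+0+1 = 0 carry 1
  1+0+1 = 0 carry 1
  0+1+1 = 0 carry 1
  0+1+1 = 0 carry 1
  1+1+1 = 1 carry 1
  0+0+1 = 1
  1+0 = 1
  0+0 = 0
  0+0 = 0
  1+0 = 1

0b10011100000101110000100000010110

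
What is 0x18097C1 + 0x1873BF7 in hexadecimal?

0x307D3B8

Add column by column in base 16, right to left:
  1+7 = 8
  C+F = B carry 1
  7+B+1 = 3 carry 1
  9+3+1 = D
  0+7 = 7
  8+8 = 0 carry 1
  1+1+1 = 3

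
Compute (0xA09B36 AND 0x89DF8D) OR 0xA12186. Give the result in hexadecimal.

0xA09B36 AND 0x89DF8D = 0x809B04.
Then OR with 0xA12186.

0xA1BB86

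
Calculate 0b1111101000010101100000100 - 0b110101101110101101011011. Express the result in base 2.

Subtract column by column in base 2:
  0-1 → 1 (borrow)
  0-1-1 → 0 (borrow)
  1-0-1 → 0
  0-1 → 1 (borrow)
  0-1-1 → 0 (borrow)
  0-0-1 → 1 (borrow)
  0-1-1 → 0 (borrow)
  0-0-1 → 1 (borrow)
  1-1-1 → 1 (borrow)
  1-1-1 → 1 (borrow)
  0-0-1 → 1 (borrow)
  1-1-1 → 1 (borrow)
  0-0-1 → 1 (borrow)
  1-1-1 → 1 (borrow)
  0-1-1 → 0 (borrow)
  0-1-1 → 0 (borrow)
  0-0-1 → 1 (borrow)
  0-1-1 → 0 (borrow)
  1-1-1 → 1 (borrow)
  0-0-1 → 1 (borrow)
  1-1-1 → 1 (borrow)
  1-0-1 → 0
  1-1 → 0
  1-1 → 0
  1-0 → 1

0b1000111010011111110101001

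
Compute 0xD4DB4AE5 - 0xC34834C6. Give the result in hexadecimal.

0x1193161F

Subtract column by column in base 16:
  5-6 → F (borrow)
  E-C-1 → 1
  A-4 → 6
  4-3 → 1
  B-8 → 3
  D-4 → 9
  4-3 → 1
  D-C → 1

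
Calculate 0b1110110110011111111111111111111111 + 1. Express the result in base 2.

0b1110110110100000000000000000000000

The trailing 23 digits are 1 (max in base 2), so adding 1 cascades: they roll to 0 and the next digit up increments.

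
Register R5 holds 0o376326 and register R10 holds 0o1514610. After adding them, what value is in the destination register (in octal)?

0o2113136

Add column by column in base 8, right to left:
  6+0 = 6
  2+1 = 3
  3+6 = 1 carry 1
  6+4+1 = 3 carry 1
  7+1+1 = 1 carry 1
  3+5+1 = 1 carry 1
  0+1+1 = 2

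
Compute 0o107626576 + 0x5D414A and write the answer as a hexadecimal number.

0o107626576 = 0x11F2D7E in hexadecimal.
Add column by column in base 16, right to left:
  E+A = 8 carry 1
  7+4+1 = C
  D+1 = E
  2+4 = 6
  F+D = C carry 1
  1+5+1 = 7
  1+0 = 1

0x17C6EC8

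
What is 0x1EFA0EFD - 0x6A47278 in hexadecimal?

0x18559C85

Subtract column by column in base 16:
  D-8 → 5
  F-7 → 8
  E-2 → C
  0-7 → 9 (borrow)
  A-4-1 → 5
  F-A → 5
  E-6 → 8
  1-0 → 1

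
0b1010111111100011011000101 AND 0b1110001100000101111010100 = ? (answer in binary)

AND bit by bit (1 only where both bits are 1):
  1010111111100011011000101
& 1110001100000101111010100
= 1010001100000001011000100

0b1010001100000001011000100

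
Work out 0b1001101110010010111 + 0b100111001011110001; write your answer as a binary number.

0b1110100111110001000

Add column by column in base 2, right to left:
  1+1 = 0 carry 1
  1+0+1 = 0 carry 1
  1+0+1 = 0 carry 1
  0+0+1 = 1
  1+1 = 0 carry 1
  0+1+1 = 0 carry 1
  0+1+1 = 0 carry 1
  1+1+1 = 1 carry 1
  0+0+1 = 1
  0+1 = 1
  1+0 = 1
  1+0 = 1
  1+1 = 0 carry 1
  0+1+1 = 0 carry 1
  1+1+1 = 1 carry 1
  1+0+1 = 0 carry 1
  0+0+1 = 1
  0+1 = 1
  1+0 = 1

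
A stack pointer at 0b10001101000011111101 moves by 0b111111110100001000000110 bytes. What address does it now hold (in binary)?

0b1000010000001001100000011

Add column by column in base 2, right to left:
  1+0 = 1
  0+1 = 1
  1+1 = 0 carry 1
  1+0+1 = 0 carry 1
  1+0+1 = 0 carry 1
  1+0+1 = 0 carry 1
  1+0+1 = 0 carry 1
  1+0+1 = 0 carry 1
  0+0+1 = 1
  0+1 = 1
  0+0 = 0
  0+0 = 0
  1+0 = 1
  0+0 = 0
  1+1 = 0 carry 1
  1+0+1 = 0 carry 1
  0+1+1 = 0 carry 1
  0+1+1 = 0 carry 1
  0+1+1 = 0 carry 1
  1+1+1 = 1 carry 1
  0+1+1 = 0 carry 1
  0+1+1 = 0 carry 1
  0+1+1 = 0 carry 1
  0+1+1 = 0 carry 1
  final carry 1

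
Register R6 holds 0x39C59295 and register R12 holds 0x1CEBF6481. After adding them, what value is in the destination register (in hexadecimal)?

Add column by column in base 16, right to left:
  5+1 = 6
  9+8 = 1 carry 1
  2+4+1 = 7
  9+6 = F
  5+F = 4 carry 1
  C+B+1 = 8 carry 1
  9+E+1 = 8 carry 1
  3+C+1 = 0 carry 1
  0+1+1 = 2

0x20884F716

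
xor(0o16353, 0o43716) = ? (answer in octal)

XOR each oct digit independently (no carries):
  1^4=5, 6^3=5, 3^7=4, 5^1=4, 3^6=5

0o55445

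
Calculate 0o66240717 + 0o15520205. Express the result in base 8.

Add column by column in base 8, right to left:
  7+5 = 4 carry 1
  1+0+1 = 2
  7+2 = 1 carry 1
  0+0+1 = 1
  4+2 = 6
  2+5 = 7
  6+5 = 3 carry 1
  6+1+1 = 0 carry 1
  final carry 1

0o103761124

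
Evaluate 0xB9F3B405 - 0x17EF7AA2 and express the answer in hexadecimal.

0xA2043963

Subtract column by column in base 16:
  5-2 → 3
  0-A → 6 (borrow)
  4-A-1 → 9 (borrow)
  B-7-1 → 3
  3-F → 4 (borrow)
  F-E-1 → 0
  9-7 → 2
  B-1 → A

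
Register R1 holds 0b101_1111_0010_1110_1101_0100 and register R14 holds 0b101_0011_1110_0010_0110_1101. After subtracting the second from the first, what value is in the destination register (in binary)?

0b10110100110001100111

Subtract column by column in base 2:
  0-1 → 1 (borrow)
  0-0-1 → 1 (borrow)
  1-1-1 → 1 (borrow)
  0-1-1 → 0 (borrow)
  1-0-1 → 0
  0-1 → 1 (borrow)
  1-1-1 → 1 (borrow)
  1-0-1 → 0
  0-0 → 0
  1-1 → 0
  1-0 → 1
  1-0 → 1
  0-0 → 0
  1-1 → 0
  0-1 → 1 (borrow)
  0-1-1 → 0 (borrow)
  1-1-1 → 1 (borrow)
  1-1-1 → 1 (borrow)
  1-0-1 → 0
  1-0 → 1
  1-1 → 0
  0-0 → 0
  1-1 → 0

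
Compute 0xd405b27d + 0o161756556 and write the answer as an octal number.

0xd405b27d = 0o32401331175 in octal.
Add column by column in base 8, right to left:
  5+6 = 3 carry 1
  7+5+1 = 5 carry 1
  1+5+1 = 7
  1+6 = 7
  3+5 = 0 carry 1
  3+7+1 = 3 carry 1
  1+1+1 = 3
  0+6 = 6
  4+1 = 5
  2+0 = 2
  3+0 = 3

0o32563307753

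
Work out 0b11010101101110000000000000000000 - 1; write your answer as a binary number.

The trailing 19 digits are 0, so subtracting 1 borrows through: they become 1 and the next digit up decrements.

0b11010101101101111111111111111111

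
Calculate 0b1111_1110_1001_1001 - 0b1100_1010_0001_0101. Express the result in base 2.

Subtract column by column in base 2:
  1-1 → 0
  0-0 → 0
  0-1 → 1 (borrow)
  1-0-1 → 0
  1-1 → 0
  0-0 → 0
  0-0 → 0
  1-0 → 1
  0-0 → 0
  1-1 → 0
  1-0 → 1
  1-1 → 0
  1-0 → 1
  1-0 → 1
  1-1 → 0
  1-1 → 0

0b11010010000100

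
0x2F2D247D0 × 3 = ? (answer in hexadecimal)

Multiply each base-16 digit by 3, carrying:
  0×3 = 0 → write 0
  D×3 = 39 → write 7 carry 2
  7×3+2 = 23 → write 7 carry 1
  4×3+1 = 13 → write D
  2×3 = 6 → write 6
  D×3 = 39 → write 7 carry 2
  2×3+2 = 8 → write 8
  F×3 = 45 → write D carry 2
  2×3+2 = 8 → write 8

0x8D876D770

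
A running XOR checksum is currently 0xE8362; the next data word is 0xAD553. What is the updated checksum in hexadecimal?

0x45631

XOR each hex digit independently (no carries):
  E^A=4, 8^D=5, 3^5=6, 6^5=3, 2^3=1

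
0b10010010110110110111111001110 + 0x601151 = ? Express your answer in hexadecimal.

0x12bb811f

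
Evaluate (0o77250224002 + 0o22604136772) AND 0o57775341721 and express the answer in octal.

Add column by column in base 8, right to left:
  2+2 = 4
  0+7 = 7
  0+7 = 7
  4+6 = 2 carry 1
  2+3+1 = 6
  2+1 = 3
  0+4 = 4
  5+0 = 5
  2+6 = 0 carry 1
  7+2+1 = 2 carry 1
  7+2+1 = 2 carry 1
  final carry 1
Sum = 0o122054362774; now AND with 0o57775341721:
  1&0=0, 2&5=0, 2&7=2, 0&7=0, 5&7=5, 4&5=4, 3&3=3, 6&4=4, 2&1=0, 7&7=7, 7&2=2, 4&1=0

0o2054340720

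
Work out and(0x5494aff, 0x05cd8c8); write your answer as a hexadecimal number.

0x04848c8

AND each hex digit independently (no carries):
  5&0=0, 4&5=4, 9&c=8, 4&d=4, a&8=8, f&c=c, f&8=8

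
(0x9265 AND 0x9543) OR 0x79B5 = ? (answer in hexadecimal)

0xF9F5

0x9265 AND 0x9543 = 0x9041.
Then OR with 0x79B5.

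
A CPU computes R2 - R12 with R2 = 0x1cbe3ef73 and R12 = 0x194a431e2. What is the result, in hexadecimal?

0x373fbd91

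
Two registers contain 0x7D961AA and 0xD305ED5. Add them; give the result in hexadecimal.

Add column by column in base 16, right to left:
  A+5 = F
  A+D = 7 carry 1
  1+E+1 = 0 carry 1
  6+5+1 = C
  9+0 = 9
  D+3 = 0 carry 1
  7+D+1 = 5 carry 1
  final carry 1

0x1509C07F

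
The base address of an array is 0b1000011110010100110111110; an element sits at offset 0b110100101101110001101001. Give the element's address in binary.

0b1111000100000011000100111

Add column by column in base 2, right to left:
  0+1 = 1
  1+0 = 1
  1+0 = 1
  1+1 = 0 carry 1
  1+0+1 = 0 carry 1
  1+1+1 = 1 carry 1
  0+1+1 = 0 carry 1
  1+0+1 = 0 carry 1
  1+0+1 = 0 carry 1
  0+0+1 = 1
  0+1 = 1
  1+1 = 0 carry 1
  0+1+1 = 0 carry 1
  1+0+1 = 0 carry 1
  0+1+1 = 0 carry 1
  0+1+1 = 0 carry 1
  1+0+1 = 0 carry 1
  1+1+1 = 1 carry 1
  1+0+1 = 0 carry 1
  1+0+1 = 0 carry 1
  0+1+1 = 0 carry 1
  0+0+1 = 1
  0+1 = 1
  0+1 = 1
  1+0 = 1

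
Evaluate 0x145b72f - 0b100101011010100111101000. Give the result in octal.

0x145b72f = 0o121333457 in octal.
0b100101011010100111101000 = 0o45324750 in octal.
Subtract column by column in base 8:
  7-0 → 7
  5-5 → 0
  4-7 → 5 (borrow)
  3-4-1 → 6 (borrow)
  3-2-1 → 0
  3-3 → 0
  1-5 → 4 (borrow)
  2-4-1 → 5 (borrow)
  1-0-1 → 0

0o54006507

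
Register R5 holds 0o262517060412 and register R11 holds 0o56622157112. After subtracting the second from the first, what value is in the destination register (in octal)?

0o203674701300

Subtract column by column in base 8:
  2-2 → 0
  1-1 → 0
  4-1 → 3
  0-7 → 1 (borrow)
  6-5-1 → 0
  0-1 → 7 (borrow)
  7-2-1 → 4
  1-2 → 7 (borrow)
  5-6-1 → 6 (borrow)
  2-6-1 → 3 (borrow)
  6-5-1 → 0
  2-0 → 2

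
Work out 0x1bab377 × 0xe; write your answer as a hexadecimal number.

0x1835d082

Multiply each base-16 digit by 14, carrying:
  7×14 = 98 → write 2 carry 6
  7×14+6 = 104 → write 8 carry 6
  3×14+6 = 48 → write 0 carry 3
  b×14+3 = 157 → write d carry 9
  a×14+9 = 149 → write 5 carry 9
  b×14+9 = 163 → write 3 carry 10
  1×14+10 = 24 → write 8 carry 1
  remaining carry: 1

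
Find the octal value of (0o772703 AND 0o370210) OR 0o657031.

0o772703 AND 0o370210 = 0o370200.
Then OR with 0o657031.

0o777231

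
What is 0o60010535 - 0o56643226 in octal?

0o1145307

Subtract column by column in base 8:
  5-6 → 7 (borrow)
  3-2-1 → 0
  5-2 → 3
  0-3 → 5 (borrow)
  1-4-1 → 4 (borrow)
  0-6-1 → 1 (borrow)
  0-6-1 → 1 (borrow)
  6-5-1 → 0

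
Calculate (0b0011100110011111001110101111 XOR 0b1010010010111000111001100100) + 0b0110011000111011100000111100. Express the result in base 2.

0b10000001101100011011000000111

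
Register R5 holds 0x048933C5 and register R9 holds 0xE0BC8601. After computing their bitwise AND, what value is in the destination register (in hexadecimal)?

0x00880201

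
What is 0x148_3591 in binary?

0b1010010000011010110010001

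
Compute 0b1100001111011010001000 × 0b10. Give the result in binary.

Multiply each base-2 digit by 2, carrying:
  0×2 = 0 → write 0
  0×2 = 0 → write 0
  0×2 = 0 → write 0
  1×2 = 2 → write 0 carry 1
  0×2+1 = 1 → write 1
  0×2 = 0 → write 0
  0×2 = 0 → write 0
  1×2 = 2 → write 0 carry 1
  0×2+1 = 1 → write 1
  1×2 = 2 → write 0 carry 1
  1×2+1 = 3 → write 1 carry 1
  0×2+1 = 1 → write 1
  1×2 = 2 → write 0 carry 1
  1×2+1 = 3 → write 1 carry 1
  1×2+1 = 3 → write 1 carry 1
  1×2+1 = 3 → write 1 carry 1
  0×2+1 = 1 → write 1
  0×2 = 0 → write 0
  0×2 = 0 → write 0
  0×2 = 0 → write 0
  1×2 = 2 → write 0 carry 1
  1×2+1 = 3 → write 1 carry 1
  remaining carry: 1

0b11000011110110100010000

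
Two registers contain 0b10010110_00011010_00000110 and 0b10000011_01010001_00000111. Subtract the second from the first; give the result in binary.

0b100101100100011111111

Subtract column by column in base 2:
  0-1 → 1 (borrow)
  1-1-1 → 1 (borrow)
  1-1-1 → 1 (borrow)
  0-0-1 → 1 (borrow)
  0-0-1 → 1 (borrow)
  0-0-1 → 1 (borrow)
  0-0-1 → 1 (borrow)
  0-0-1 → 1 (borrow)
  0-1-1 → 0 (borrow)
  1-0-1 → 0
  0-0 → 0
  1-0 → 1
  1-1 → 0
  0-0 → 0
  0-1 → 1 (borrow)
  0-0-1 → 1 (borrow)
  0-1-1 → 0 (borrow)
  1-1-1 → 1 (borrow)
  1-0-1 → 0
  0-0 → 0
  1-0 → 1
  0-0 → 0
  0-0 → 0
  1-1 → 0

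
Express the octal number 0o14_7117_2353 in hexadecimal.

Each octal digit is 3 bits: 1=001 4=100 7=111 1=001 1=001 7=111 2=010 3=011 5=101 3=011.
Group the bits into nibbles: 1100 1110 0100 1111 0100 1110 1011 → CE4F4EB.

0xCE4F4EB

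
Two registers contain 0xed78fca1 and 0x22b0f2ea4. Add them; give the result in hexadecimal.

0x318882b45

Add column by column in base 16, right to left:
  1+4 = 5
  a+a = 4 carry 1
  c+e+1 = b carry 1
  f+2+1 = 2 carry 1
  8+f+1 = 8 carry 1
  7+0+1 = 8
  d+b = 8 carry 1
  e+2+1 = 1 carry 1
  0+2+1 = 3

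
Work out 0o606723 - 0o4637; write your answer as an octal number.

Subtract column by column in base 8:
  3-7 → 4 (borrow)
  2-3-1 → 6 (borrow)
  7-6-1 → 0
  6-4 → 2
  0-0 → 0
  6-0 → 6

0o602064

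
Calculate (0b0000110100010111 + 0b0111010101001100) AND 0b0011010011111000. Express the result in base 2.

0b1100000

Add column by column in base 2, right to left:
  1+0 = 1
  1+0 = 1
  1+1 = 0 carry 1
  0+1+1 = 0 carry 1
  1+0+1 = 0 carry 1
  0+0+1 = 1
  0+1 = 1
  0+0 = 0
  1+1 = 0 carry 1
  0+0+1 = 1
  1+1 = 0 carry 1
  1+0+1 = 0 carry 1
  0+1+1 = 0 carry 1
  0+1+1 = 0 carry 1
  0+1+1 = 0 carry 1
  final carry 1
Sum = 0b1000001001100011; now AND with 0b0011010011111000:
  1000001001100011
& 0011010011111000
= 0000000001100000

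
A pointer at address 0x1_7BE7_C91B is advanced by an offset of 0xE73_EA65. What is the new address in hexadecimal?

0x18A5BB380

Add column by column in base 16, right to left:
  B+5 = 0 carry 1
  1+6+1 = 8
  9+A = 3 carry 1
  C+E+1 = B carry 1
  7+3+1 = B
  E+7 = 5 carry 1
  B+E+1 = A carry 1
  7+0+1 = 8
  1+0 = 1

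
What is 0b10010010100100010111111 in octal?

Group the bits in threes: 010 010 010 100 100 010 111 111 → 22244277.

0o22244277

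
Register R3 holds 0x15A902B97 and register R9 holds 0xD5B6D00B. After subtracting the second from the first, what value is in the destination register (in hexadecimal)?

0x84D95B8C

Subtract column by column in base 16:
  7-B → C (borrow)
  9-0-1 → 8
  B-0 → B
  2-D → 5 (borrow)
  0-6-1 → 9 (borrow)
  9-B-1 → D (borrow)
  A-5-1 → 4
  5-D → 8 (borrow)
  1-0-1 → 0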